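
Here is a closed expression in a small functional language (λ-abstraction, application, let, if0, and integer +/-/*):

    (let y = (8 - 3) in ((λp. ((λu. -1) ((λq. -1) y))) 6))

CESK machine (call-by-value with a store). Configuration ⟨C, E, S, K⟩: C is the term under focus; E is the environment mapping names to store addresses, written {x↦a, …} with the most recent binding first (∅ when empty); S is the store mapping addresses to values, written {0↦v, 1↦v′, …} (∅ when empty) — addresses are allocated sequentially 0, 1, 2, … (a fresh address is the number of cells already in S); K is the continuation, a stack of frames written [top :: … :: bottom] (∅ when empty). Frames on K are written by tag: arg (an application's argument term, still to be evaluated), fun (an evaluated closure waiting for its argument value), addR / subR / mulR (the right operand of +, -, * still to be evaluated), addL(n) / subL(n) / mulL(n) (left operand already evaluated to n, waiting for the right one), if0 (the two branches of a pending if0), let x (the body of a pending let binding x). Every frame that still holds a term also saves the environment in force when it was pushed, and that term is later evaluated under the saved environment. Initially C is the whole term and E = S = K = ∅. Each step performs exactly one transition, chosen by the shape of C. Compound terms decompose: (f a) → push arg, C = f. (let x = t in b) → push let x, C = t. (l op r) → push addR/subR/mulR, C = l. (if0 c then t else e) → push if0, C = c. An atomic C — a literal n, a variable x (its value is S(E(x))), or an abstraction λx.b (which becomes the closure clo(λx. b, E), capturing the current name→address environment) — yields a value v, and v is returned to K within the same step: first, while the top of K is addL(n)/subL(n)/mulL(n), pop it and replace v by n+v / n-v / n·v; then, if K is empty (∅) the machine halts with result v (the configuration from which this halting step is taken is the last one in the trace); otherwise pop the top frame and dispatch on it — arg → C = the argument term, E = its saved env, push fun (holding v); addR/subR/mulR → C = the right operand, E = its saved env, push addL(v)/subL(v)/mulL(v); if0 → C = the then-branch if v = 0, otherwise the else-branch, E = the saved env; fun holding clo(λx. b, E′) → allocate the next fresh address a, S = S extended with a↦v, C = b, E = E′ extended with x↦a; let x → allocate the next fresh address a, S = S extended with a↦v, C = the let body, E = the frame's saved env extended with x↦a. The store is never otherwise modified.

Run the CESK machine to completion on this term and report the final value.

step 0: [C=(let y = (8 - 3) in ((λp. ((λu. -1) ((λq. -1) y))) 6)) | E=∅ | S=∅ | K=∅]
step 1: [C=(8 - 3) | E=∅ | S=∅ | K=[let y]]
step 2: [C=8 | E=∅ | S=∅ | K=[subR :: let y]]
step 3: [C=3 | E=∅ | S=∅ | K=[subL(8) :: let y]]
step 4: [C=((λp. ((λu. -1) ((λq. -1) y))) 6) | E={y↦0} | S={0↦5} | K=∅]
step 5: [C=(λp. ((λu. -1) ((λq. -1) y))) | E={y↦0} | S={0↦5} | K=[arg]]
step 6: [C=6 | E={y↦0} | S={0↦5} | K=[fun]]
step 7: [C=((λu. -1) ((λq. -1) y)) | E={p↦1, y↦0} | S={0↦5, 1↦6} | K=∅]
step 8: [C=(λu. -1) | E={p↦1, y↦0} | S={0↦5, 1↦6} | K=[arg]]
step 9: [C=((λq. -1) y) | E={p↦1, y↦0} | S={0↦5, 1↦6} | K=[fun]]
step 10: [C=(λq. -1) | E={p↦1, y↦0} | S={0↦5, 1↦6} | K=[arg :: fun]]
step 11: [C=y | E={p↦1, y↦0} | S={0↦5, 1↦6} | K=[fun :: fun]]
step 12: [C=-1 | E={q↦2, p↦1, y↦0} | S={0↦5, 1↦6, 2↦5} | K=[fun]]
step 13: [C=-1 | E={u↦3, p↦1, y↦0} | S={0↦5, 1↦6, 2↦5, 3↦-1} | K=∅]
→ final value -1

Answer: -1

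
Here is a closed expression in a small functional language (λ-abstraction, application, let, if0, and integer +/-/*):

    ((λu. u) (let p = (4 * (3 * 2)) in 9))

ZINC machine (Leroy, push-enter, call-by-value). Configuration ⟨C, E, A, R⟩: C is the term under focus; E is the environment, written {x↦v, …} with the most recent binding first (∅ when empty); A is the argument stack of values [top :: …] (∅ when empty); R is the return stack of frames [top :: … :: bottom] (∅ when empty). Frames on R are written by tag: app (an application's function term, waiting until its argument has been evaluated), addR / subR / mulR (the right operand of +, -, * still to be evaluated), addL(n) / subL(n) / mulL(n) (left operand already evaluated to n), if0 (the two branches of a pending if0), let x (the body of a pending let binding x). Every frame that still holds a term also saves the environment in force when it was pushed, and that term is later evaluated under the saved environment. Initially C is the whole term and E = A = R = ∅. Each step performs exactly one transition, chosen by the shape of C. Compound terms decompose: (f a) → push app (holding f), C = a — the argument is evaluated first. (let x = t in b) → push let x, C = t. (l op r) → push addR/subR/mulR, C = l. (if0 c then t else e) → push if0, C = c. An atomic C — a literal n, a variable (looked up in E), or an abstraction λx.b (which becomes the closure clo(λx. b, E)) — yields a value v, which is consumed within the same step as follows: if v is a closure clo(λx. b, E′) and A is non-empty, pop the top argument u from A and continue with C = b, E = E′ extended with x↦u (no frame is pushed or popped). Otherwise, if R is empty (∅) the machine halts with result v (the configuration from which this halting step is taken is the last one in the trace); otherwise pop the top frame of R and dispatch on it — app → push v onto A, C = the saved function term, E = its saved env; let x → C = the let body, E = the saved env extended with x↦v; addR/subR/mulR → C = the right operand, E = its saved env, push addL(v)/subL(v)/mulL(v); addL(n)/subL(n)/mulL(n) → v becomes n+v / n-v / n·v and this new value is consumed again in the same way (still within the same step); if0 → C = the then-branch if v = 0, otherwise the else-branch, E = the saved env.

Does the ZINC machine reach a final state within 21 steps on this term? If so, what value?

0. <C=((λu. u) (let p = (4 * (3 * 2)) in 9)), E=∅, A=∅, R=∅>
1. <C=(let p = (4 * (3 * 2)) in 9), E=∅, A=∅, R=[app]>
2. <C=(4 * (3 * 2)), E=∅, A=∅, R=[let p :: app]>
3. <C=4, E=∅, A=∅, R=[mulR :: let p :: app]>
4. <C=(3 * 2), E=∅, A=∅, R=[mulL(4) :: let p :: app]>
5. <C=3, E=∅, A=∅, R=[mulR :: mulL(4) :: let p :: app]>
6. <C=2, E=∅, A=∅, R=[mulL(3) :: mulL(4) :: let p :: app]>
7. <C=9, E={p↦24}, A=∅, R=[app]>
8. <C=(λu. u), E=∅, A=[9], R=∅>
9. <C=u, E={u↦9}, A=∅, R=∅>
→ final value 9

Answer: 9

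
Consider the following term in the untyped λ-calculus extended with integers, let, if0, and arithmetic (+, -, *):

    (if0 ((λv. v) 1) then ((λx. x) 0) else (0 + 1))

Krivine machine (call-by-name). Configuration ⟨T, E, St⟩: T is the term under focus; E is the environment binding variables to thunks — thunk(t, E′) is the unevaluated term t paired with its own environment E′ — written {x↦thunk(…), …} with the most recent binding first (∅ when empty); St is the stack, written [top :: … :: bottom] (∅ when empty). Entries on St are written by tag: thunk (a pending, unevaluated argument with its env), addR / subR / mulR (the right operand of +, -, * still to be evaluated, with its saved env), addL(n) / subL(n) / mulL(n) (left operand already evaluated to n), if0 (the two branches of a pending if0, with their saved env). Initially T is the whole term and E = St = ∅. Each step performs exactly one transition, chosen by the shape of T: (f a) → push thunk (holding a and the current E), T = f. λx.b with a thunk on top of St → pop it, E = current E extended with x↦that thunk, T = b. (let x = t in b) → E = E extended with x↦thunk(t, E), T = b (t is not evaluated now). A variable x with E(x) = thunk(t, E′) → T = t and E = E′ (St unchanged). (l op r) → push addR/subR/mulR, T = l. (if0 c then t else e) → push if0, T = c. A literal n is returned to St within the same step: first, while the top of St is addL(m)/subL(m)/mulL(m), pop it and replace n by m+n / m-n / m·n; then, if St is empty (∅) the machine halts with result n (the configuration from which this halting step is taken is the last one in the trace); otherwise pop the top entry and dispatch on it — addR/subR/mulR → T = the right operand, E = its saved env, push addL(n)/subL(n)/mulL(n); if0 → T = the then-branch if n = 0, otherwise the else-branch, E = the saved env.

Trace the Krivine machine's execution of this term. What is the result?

Answer: 1

Derivation:
[0] [T=(if0 ((λv. v) 1) then ((λx. x) 0) else (0 + 1)) | E=∅ | St=∅]
[1] [T=((λv. v) 1) | E=∅ | St=[if0]]
[2] [T=(λv. v) | E=∅ | St=[thunk :: if0]]
[3] [T=v | E={v↦thunk(1, ∅)} | St=[if0]]
[4] [T=1 | E=∅ | St=[if0]]
[5] [T=(0 + 1) | E=∅ | St=∅]
[6] [T=0 | E=∅ | St=[addR]]
[7] [T=1 | E=∅ | St=[addL(0)]]
→ final value 1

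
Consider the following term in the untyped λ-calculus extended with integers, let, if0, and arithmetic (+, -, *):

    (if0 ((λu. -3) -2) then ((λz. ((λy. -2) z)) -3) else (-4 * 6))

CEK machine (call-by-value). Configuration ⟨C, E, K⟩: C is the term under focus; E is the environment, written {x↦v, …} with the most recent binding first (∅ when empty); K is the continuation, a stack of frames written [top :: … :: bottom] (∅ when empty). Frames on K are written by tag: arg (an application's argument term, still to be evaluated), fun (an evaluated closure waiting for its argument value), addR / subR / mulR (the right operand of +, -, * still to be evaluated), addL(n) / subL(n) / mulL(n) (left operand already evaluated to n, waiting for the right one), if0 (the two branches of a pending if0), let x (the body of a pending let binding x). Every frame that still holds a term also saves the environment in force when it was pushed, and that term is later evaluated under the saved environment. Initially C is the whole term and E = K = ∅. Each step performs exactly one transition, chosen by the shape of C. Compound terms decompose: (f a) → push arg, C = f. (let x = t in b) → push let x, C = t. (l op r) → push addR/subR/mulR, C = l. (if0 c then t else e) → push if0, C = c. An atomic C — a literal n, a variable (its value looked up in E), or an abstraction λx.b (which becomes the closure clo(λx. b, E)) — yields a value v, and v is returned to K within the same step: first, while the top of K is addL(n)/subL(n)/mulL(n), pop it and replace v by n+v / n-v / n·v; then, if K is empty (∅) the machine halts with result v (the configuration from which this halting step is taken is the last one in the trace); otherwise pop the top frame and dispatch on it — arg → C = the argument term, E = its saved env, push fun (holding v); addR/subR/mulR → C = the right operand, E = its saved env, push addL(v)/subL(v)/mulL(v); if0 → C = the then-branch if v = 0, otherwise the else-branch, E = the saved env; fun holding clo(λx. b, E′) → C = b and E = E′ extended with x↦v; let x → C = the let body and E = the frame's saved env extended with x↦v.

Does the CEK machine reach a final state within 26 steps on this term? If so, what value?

[0] ⟨C=(if0 ((λu. -3) -2) then ((λz. ((λy. -2) z)) -3) else (-4 * 6)); E=∅; K=∅⟩
[1] ⟨C=((λu. -3) -2); E=∅; K=[if0]⟩
[2] ⟨C=(λu. -3); E=∅; K=[arg :: if0]⟩
[3] ⟨C=-2; E=∅; K=[fun :: if0]⟩
[4] ⟨C=-3; E={u↦-2}; K=[if0]⟩
[5] ⟨C=(-4 * 6); E=∅; K=∅⟩
[6] ⟨C=-4; E=∅; K=[mulR]⟩
[7] ⟨C=6; E=∅; K=[mulL(-4)]⟩
→ final value -24

Answer: -24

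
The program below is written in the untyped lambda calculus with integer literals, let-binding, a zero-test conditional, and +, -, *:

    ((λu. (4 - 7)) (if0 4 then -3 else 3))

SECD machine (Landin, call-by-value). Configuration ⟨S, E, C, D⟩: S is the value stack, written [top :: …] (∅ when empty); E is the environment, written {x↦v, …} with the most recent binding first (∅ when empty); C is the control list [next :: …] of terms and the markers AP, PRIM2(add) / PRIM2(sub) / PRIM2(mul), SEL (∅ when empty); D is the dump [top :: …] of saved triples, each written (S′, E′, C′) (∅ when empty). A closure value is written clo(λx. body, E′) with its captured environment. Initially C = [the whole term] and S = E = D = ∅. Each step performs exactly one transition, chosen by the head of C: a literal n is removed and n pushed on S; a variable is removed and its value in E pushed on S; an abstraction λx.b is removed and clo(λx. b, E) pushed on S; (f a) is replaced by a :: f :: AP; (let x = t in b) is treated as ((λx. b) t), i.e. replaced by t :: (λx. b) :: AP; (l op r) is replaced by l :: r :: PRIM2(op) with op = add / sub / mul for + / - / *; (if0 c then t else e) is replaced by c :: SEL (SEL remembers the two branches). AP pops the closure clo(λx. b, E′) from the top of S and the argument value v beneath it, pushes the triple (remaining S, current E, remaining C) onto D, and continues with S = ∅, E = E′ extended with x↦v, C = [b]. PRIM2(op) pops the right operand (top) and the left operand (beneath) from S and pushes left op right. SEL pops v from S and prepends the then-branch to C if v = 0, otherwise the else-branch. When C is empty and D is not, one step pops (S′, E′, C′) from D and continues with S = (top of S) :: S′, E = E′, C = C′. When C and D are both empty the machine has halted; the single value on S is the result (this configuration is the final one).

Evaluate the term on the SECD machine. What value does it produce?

Answer: -3

Execution trace:
[0] <S=∅, E=∅, C=[((λu. (4 - 7)) (if0 4 then -3 else 3))], D=∅>
[1] <S=∅, E=∅, C=[(if0 4 then -3 else 3) :: (λu. (4 - 7)) :: AP], D=∅>
[2] <S=∅, E=∅, C=[4 :: SEL :: (λu. (4 - 7)) :: AP], D=∅>
[3] <S=[4], E=∅, C=[SEL :: (λu. (4 - 7)) :: AP], D=∅>
[4] <S=∅, E=∅, C=[3 :: (λu. (4 - 7)) :: AP], D=∅>
[5] <S=[3], E=∅, C=[(λu. (4 - 7)) :: AP], D=∅>
[6] <S=[clo(λu. (4 - 7), ∅) :: 3], E=∅, C=[AP], D=∅>
[7] <S=∅, E={u↦3}, C=[(4 - 7)], D=[(∅, ∅, ∅)]>
[8] <S=∅, E={u↦3}, C=[4 :: 7 :: PRIM2(sub)], D=[(∅, ∅, ∅)]>
[9] <S=[4], E={u↦3}, C=[7 :: PRIM2(sub)], D=[(∅, ∅, ∅)]>
[10] <S=[7 :: 4], E={u↦3}, C=[PRIM2(sub)], D=[(∅, ∅, ∅)]>
[11] <S=[-3], E={u↦3}, C=∅, D=[(∅, ∅, ∅)]>
[12] <S=[-3], E=∅, C=∅, D=∅>
→ final value -3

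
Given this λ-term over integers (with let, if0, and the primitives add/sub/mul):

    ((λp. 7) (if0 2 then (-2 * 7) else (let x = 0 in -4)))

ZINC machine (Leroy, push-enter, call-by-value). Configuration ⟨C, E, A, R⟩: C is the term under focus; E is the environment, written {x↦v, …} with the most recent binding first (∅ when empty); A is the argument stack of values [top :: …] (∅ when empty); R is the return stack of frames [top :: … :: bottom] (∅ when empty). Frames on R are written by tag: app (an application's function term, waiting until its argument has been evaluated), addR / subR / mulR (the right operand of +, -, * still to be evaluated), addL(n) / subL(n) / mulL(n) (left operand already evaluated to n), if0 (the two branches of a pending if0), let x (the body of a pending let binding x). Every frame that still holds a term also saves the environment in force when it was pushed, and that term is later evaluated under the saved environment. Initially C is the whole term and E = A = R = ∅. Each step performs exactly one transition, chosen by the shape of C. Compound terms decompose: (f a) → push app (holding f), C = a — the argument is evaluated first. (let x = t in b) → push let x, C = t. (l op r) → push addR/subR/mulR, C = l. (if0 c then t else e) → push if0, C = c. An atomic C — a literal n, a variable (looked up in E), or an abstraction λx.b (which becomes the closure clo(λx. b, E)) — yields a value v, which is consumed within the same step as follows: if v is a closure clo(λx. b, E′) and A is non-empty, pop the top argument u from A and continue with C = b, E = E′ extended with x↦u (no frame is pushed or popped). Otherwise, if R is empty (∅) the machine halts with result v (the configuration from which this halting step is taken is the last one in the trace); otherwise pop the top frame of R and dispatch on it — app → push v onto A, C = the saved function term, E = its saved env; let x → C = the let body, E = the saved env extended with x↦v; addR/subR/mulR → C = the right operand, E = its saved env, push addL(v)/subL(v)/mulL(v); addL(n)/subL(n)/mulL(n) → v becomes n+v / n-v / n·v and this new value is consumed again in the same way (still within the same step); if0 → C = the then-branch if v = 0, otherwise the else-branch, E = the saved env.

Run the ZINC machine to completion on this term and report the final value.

0. ⟨C=((λp. 7) (if0 2 then (-2 * 7) else (let x = 0 in -4))); E=∅; A=∅; R=∅⟩
1. ⟨C=(if0 2 then (-2 * 7) else (let x = 0 in -4)); E=∅; A=∅; R=[app]⟩
2. ⟨C=2; E=∅; A=∅; R=[if0 :: app]⟩
3. ⟨C=(let x = 0 in -4); E=∅; A=∅; R=[app]⟩
4. ⟨C=0; E=∅; A=∅; R=[let x :: app]⟩
5. ⟨C=-4; E={x↦0}; A=∅; R=[app]⟩
6. ⟨C=(λp. 7); E=∅; A=[-4]; R=∅⟩
7. ⟨C=7; E={p↦-4}; A=∅; R=∅⟩
→ final value 7

Answer: 7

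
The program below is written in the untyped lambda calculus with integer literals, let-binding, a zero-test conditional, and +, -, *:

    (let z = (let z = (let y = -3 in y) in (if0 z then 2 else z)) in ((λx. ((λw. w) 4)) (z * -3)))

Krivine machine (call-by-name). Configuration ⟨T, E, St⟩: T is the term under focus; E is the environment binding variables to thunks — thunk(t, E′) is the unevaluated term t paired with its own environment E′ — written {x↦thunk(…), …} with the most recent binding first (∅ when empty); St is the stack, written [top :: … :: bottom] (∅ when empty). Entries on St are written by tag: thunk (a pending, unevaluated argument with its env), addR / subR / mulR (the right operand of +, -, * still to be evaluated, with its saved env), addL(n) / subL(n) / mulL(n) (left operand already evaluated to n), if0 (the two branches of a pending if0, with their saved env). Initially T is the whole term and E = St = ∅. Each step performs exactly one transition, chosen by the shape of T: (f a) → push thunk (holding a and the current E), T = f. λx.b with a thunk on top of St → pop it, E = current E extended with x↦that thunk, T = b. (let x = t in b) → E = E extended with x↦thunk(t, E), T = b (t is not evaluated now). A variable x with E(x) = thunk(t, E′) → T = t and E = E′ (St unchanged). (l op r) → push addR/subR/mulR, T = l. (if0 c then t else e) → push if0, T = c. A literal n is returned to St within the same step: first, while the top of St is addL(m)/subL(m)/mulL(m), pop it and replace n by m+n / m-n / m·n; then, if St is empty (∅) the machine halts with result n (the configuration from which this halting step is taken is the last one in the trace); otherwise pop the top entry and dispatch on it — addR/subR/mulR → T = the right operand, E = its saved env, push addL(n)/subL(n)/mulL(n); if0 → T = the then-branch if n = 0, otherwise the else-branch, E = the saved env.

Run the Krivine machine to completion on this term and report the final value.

Answer: 4

Derivation:
step 0: [T=(let z = (let z = (let y = -3 in y) in (if0 z then 2 else z)) in ((λx. ((λw. w) 4)) (z * -3))) | E=∅ | St=∅]
step 1: [T=((λx. ((λw. w) 4)) (z * -3)) | E={z↦thunk((let z = (let y = -3 in y) in (if0 z then 2 else z)), ∅)} | St=∅]
step 2: [T=(λx. ((λw. w) 4)) | E={z↦thunk((let z = (let y = -3 in y) in (if0 z then 2 else z)), ∅)} | St=[thunk]]
step 3: [T=((λw. w) 4) | E={x↦thunk((z * -3), {z↦thunk((let z = (let y = -3 in y) in (if0 z then 2 else z)), ∅)}), z↦thunk((let z = (let y = -3 in y) in (if0 z then 2 else z)), ∅)} | St=∅]
step 4: [T=(λw. w) | E={x↦thunk((z * -3), {z↦thunk((let z = (let y = -3 in y) in (if0 z then 2 else z)), ∅)}), z↦thunk((let z = (let y = -3 in y) in (if0 z then 2 else z)), ∅)} | St=[thunk]]
step 5: [T=w | E={w↦thunk(4, {x↦thunk((z * -3), {z↦thunk((let z = (let y = -3 in y) in (if0 z then 2 else z)), ∅)}), z↦thunk((let z = (let y = -3 in y) in (if0 z then 2 else z)), ∅)}), x↦thunk((z * -3), {z↦thunk((let z = (let y = -3 in y) in (if0 z then 2 else z)), ∅)}), z↦thunk((let z = (let y = -3 in y) in (if0 z then 2 else z)), ∅)} | St=∅]
step 6: [T=4 | E={x↦thunk((z * -3), {z↦thunk((let z = (let y = -3 in y) in (if0 z then 2 else z)), ∅)}), z↦thunk((let z = (let y = -3 in y) in (if0 z then 2 else z)), ∅)} | St=∅]
→ final value 4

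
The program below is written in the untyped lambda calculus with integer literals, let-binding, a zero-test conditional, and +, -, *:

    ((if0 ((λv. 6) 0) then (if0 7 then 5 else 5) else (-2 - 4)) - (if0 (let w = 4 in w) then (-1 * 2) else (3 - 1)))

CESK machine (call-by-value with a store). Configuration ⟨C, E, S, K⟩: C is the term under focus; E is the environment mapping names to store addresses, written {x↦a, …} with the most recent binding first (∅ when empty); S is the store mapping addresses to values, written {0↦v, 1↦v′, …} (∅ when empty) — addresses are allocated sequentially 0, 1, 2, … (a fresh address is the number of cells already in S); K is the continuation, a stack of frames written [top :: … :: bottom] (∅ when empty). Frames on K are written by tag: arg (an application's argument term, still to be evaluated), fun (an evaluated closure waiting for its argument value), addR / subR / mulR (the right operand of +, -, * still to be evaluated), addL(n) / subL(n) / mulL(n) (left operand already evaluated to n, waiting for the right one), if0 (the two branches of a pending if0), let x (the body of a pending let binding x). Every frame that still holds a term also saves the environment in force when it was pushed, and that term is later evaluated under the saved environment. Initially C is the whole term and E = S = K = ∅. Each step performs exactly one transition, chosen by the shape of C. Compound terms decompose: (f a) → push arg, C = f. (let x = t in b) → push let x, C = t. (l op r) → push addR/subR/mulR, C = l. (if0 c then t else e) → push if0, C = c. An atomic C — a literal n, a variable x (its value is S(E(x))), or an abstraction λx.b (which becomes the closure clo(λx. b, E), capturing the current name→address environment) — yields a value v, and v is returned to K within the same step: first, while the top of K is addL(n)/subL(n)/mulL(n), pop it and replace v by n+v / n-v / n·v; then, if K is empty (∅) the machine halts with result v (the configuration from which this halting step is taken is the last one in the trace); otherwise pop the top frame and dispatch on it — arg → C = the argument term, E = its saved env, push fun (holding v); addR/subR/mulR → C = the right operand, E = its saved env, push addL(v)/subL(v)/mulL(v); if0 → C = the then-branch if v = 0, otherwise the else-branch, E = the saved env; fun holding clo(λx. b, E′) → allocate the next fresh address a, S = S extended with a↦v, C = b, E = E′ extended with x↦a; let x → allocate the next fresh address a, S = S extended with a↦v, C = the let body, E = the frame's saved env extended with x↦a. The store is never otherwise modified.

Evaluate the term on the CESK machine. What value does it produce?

Answer: -8

Machine steps:
step 0: ⟨C=((if0 ((λv. 6) 0) then (if0 7 then 5 else 5) else (-2 - 4)) - (if0 (let w = 4 in w) then (-1 * 2) else (3 - 1))); E=∅; S=∅; K=∅⟩
step 1: ⟨C=(if0 ((λv. 6) 0) then (if0 7 then 5 else 5) else (-2 - 4)); E=∅; S=∅; K=[subR]⟩
step 2: ⟨C=((λv. 6) 0); E=∅; S=∅; K=[if0 :: subR]⟩
step 3: ⟨C=(λv. 6); E=∅; S=∅; K=[arg :: if0 :: subR]⟩
step 4: ⟨C=0; E=∅; S=∅; K=[fun :: if0 :: subR]⟩
step 5: ⟨C=6; E={v↦0}; S={0↦0}; K=[if0 :: subR]⟩
step 6: ⟨C=(-2 - 4); E=∅; S={0↦0}; K=[subR]⟩
step 7: ⟨C=-2; E=∅; S={0↦0}; K=[subR :: subR]⟩
step 8: ⟨C=4; E=∅; S={0↦0}; K=[subL(-2) :: subR]⟩
step 9: ⟨C=(if0 (let w = 4 in w) then (-1 * 2) else (3 - 1)); E=∅; S={0↦0}; K=[subL(-6)]⟩
step 10: ⟨C=(let w = 4 in w); E=∅; S={0↦0}; K=[if0 :: subL(-6)]⟩
step 11: ⟨C=4; E=∅; S={0↦0}; K=[let w :: if0 :: subL(-6)]⟩
step 12: ⟨C=w; E={w↦1}; S={0↦0, 1↦4}; K=[if0 :: subL(-6)]⟩
step 13: ⟨C=(3 - 1); E=∅; S={0↦0, 1↦4}; K=[subL(-6)]⟩
step 14: ⟨C=3; E=∅; S={0↦0, 1↦4}; K=[subR :: subL(-6)]⟩
step 15: ⟨C=1; E=∅; S={0↦0, 1↦4}; K=[subL(3) :: subL(-6)]⟩
→ final value -8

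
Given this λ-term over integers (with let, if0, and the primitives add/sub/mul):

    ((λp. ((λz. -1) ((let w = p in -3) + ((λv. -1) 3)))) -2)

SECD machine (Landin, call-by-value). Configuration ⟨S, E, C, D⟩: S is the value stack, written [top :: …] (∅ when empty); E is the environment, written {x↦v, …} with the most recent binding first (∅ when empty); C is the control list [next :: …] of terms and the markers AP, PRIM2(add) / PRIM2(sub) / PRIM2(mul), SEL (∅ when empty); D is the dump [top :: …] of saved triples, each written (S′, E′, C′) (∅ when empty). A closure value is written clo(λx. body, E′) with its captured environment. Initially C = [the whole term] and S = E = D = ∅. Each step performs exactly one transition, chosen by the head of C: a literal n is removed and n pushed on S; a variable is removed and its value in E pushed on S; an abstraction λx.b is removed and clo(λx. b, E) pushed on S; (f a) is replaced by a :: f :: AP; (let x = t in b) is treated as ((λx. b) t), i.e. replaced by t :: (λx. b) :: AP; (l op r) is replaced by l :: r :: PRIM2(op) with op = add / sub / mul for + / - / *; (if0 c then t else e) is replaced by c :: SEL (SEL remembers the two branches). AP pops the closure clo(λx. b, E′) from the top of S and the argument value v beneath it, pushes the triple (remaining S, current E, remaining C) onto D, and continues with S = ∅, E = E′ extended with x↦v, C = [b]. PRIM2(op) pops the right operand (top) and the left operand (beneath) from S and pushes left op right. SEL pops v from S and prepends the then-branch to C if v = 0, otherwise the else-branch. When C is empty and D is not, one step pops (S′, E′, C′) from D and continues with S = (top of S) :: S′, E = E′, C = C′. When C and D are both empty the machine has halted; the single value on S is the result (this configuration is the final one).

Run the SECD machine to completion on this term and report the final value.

0. <S=∅, E=∅, C=[((λp. ((λz. -1) ((let w = p in -3) + ((λv. -1) 3)))) -2)], D=∅>
1. <S=∅, E=∅, C=[-2 :: (λp. ((λz. -1) ((let w = p in -3) + ((λv. -1) 3)))) :: AP], D=∅>
2. <S=[-2], E=∅, C=[(λp. ((λz. -1) ((let w = p in -3) + ((λv. -1) 3)))) :: AP], D=∅>
3. <S=[clo(λp. ((λz. -1) ((let w = p in -3) + ((λv. -1) 3))), ∅) :: -2], E=∅, C=[AP], D=∅>
4. <S=∅, E={p↦-2}, C=[((λz. -1) ((let w = p in -3) + ((λv. -1) 3)))], D=[(∅, ∅, ∅)]>
5. <S=∅, E={p↦-2}, C=[((let w = p in -3) + ((λv. -1) 3)) :: (λz. -1) :: AP], D=[(∅, ∅, ∅)]>
6. <S=∅, E={p↦-2}, C=[(let w = p in -3) :: ((λv. -1) 3) :: PRIM2(add) :: (λz. -1) :: AP], D=[(∅, ∅, ∅)]>
7. <S=∅, E={p↦-2}, C=[p :: (λw. -3) :: AP :: ((λv. -1) 3) :: PRIM2(add) :: (λz. -1) :: AP], D=[(∅, ∅, ∅)]>
8. <S=[-2], E={p↦-2}, C=[(λw. -3) :: AP :: ((λv. -1) 3) :: PRIM2(add) :: (λz. -1) :: AP], D=[(∅, ∅, ∅)]>
9. <S=[clo(λw. -3, {p↦-2}) :: -2], E={p↦-2}, C=[AP :: ((λv. -1) 3) :: PRIM2(add) :: (λz. -1) :: AP], D=[(∅, ∅, ∅)]>
10. <S=∅, E={w↦-2, p↦-2}, C=[-3], D=[(∅, {p↦-2}, [((λv. -1) 3) :: PRIM2(add) :: (λz. -1) :: AP]) :: (∅, ∅, ∅)]>
11. <S=[-3], E={w↦-2, p↦-2}, C=∅, D=[(∅, {p↦-2}, [((λv. -1) 3) :: PRIM2(add) :: (λz. -1) :: AP]) :: (∅, ∅, ∅)]>
12. <S=[-3], E={p↦-2}, C=[((λv. -1) 3) :: PRIM2(add) :: (λz. -1) :: AP], D=[(∅, ∅, ∅)]>
13. <S=[-3], E={p↦-2}, C=[3 :: (λv. -1) :: AP :: PRIM2(add) :: (λz. -1) :: AP], D=[(∅, ∅, ∅)]>
14. <S=[3 :: -3], E={p↦-2}, C=[(λv. -1) :: AP :: PRIM2(add) :: (λz. -1) :: AP], D=[(∅, ∅, ∅)]>
15. <S=[clo(λv. -1, {p↦-2}) :: 3 :: -3], E={p↦-2}, C=[AP :: PRIM2(add) :: (λz. -1) :: AP], D=[(∅, ∅, ∅)]>
16. <S=∅, E={v↦3, p↦-2}, C=[-1], D=[([-3], {p↦-2}, [PRIM2(add) :: (λz. -1) :: AP]) :: (∅, ∅, ∅)]>
17. <S=[-1], E={v↦3, p↦-2}, C=∅, D=[([-3], {p↦-2}, [PRIM2(add) :: (λz. -1) :: AP]) :: (∅, ∅, ∅)]>
18. <S=[-1 :: -3], E={p↦-2}, C=[PRIM2(add) :: (λz. -1) :: AP], D=[(∅, ∅, ∅)]>
19. <S=[-4], E={p↦-2}, C=[(λz. -1) :: AP], D=[(∅, ∅, ∅)]>
20. <S=[clo(λz. -1, {p↦-2}) :: -4], E={p↦-2}, C=[AP], D=[(∅, ∅, ∅)]>
21. <S=∅, E={z↦-4, p↦-2}, C=[-1], D=[(∅, {p↦-2}, ∅) :: (∅, ∅, ∅)]>
22. <S=[-1], E={z↦-4, p↦-2}, C=∅, D=[(∅, {p↦-2}, ∅) :: (∅, ∅, ∅)]>
23. <S=[-1], E={p↦-2}, C=∅, D=[(∅, ∅, ∅)]>
24. <S=[-1], E=∅, C=∅, D=∅>
→ final value -1

Answer: -1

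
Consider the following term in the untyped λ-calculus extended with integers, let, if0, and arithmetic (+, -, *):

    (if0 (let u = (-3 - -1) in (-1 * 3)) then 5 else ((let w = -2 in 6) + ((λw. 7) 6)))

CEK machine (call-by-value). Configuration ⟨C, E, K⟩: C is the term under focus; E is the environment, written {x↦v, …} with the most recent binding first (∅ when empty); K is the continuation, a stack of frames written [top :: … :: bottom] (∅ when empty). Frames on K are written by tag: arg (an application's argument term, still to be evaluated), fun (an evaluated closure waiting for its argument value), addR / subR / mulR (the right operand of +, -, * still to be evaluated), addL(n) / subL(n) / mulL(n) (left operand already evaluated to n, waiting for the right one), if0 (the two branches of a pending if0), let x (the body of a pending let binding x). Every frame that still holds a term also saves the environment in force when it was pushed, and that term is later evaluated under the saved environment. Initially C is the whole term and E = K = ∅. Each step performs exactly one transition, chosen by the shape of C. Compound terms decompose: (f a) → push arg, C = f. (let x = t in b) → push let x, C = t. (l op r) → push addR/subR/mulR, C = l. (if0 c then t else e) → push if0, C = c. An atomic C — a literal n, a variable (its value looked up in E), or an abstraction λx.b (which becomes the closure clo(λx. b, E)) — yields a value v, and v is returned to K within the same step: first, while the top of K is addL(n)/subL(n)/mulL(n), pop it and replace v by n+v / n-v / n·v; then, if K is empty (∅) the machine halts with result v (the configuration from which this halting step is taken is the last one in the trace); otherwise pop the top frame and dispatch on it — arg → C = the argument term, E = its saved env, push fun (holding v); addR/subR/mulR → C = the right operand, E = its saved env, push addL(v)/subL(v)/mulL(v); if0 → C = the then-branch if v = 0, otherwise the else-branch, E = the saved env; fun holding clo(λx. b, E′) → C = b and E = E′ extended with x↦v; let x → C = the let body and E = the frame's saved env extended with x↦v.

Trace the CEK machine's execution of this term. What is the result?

Answer: 13

Execution trace:
step 0: ⟨C=(if0 (let u = (-3 - -1) in (-1 * 3)) then 5 else ((let w = -2 in 6) + ((λw. 7) 6))); E=∅; K=∅⟩
step 1: ⟨C=(let u = (-3 - -1) in (-1 * 3)); E=∅; K=[if0]⟩
step 2: ⟨C=(-3 - -1); E=∅; K=[let u :: if0]⟩
step 3: ⟨C=-3; E=∅; K=[subR :: let u :: if0]⟩
step 4: ⟨C=-1; E=∅; K=[subL(-3) :: let u :: if0]⟩
step 5: ⟨C=(-1 * 3); E={u↦-2}; K=[if0]⟩
step 6: ⟨C=-1; E={u↦-2}; K=[mulR :: if0]⟩
step 7: ⟨C=3; E={u↦-2}; K=[mulL(-1) :: if0]⟩
step 8: ⟨C=((let w = -2 in 6) + ((λw. 7) 6)); E=∅; K=∅⟩
step 9: ⟨C=(let w = -2 in 6); E=∅; K=[addR]⟩
step 10: ⟨C=-2; E=∅; K=[let w :: addR]⟩
step 11: ⟨C=6; E={w↦-2}; K=[addR]⟩
step 12: ⟨C=((λw. 7) 6); E=∅; K=[addL(6)]⟩
step 13: ⟨C=(λw. 7); E=∅; K=[arg :: addL(6)]⟩
step 14: ⟨C=6; E=∅; K=[fun :: addL(6)]⟩
step 15: ⟨C=7; E={w↦6}; K=[addL(6)]⟩
→ final value 13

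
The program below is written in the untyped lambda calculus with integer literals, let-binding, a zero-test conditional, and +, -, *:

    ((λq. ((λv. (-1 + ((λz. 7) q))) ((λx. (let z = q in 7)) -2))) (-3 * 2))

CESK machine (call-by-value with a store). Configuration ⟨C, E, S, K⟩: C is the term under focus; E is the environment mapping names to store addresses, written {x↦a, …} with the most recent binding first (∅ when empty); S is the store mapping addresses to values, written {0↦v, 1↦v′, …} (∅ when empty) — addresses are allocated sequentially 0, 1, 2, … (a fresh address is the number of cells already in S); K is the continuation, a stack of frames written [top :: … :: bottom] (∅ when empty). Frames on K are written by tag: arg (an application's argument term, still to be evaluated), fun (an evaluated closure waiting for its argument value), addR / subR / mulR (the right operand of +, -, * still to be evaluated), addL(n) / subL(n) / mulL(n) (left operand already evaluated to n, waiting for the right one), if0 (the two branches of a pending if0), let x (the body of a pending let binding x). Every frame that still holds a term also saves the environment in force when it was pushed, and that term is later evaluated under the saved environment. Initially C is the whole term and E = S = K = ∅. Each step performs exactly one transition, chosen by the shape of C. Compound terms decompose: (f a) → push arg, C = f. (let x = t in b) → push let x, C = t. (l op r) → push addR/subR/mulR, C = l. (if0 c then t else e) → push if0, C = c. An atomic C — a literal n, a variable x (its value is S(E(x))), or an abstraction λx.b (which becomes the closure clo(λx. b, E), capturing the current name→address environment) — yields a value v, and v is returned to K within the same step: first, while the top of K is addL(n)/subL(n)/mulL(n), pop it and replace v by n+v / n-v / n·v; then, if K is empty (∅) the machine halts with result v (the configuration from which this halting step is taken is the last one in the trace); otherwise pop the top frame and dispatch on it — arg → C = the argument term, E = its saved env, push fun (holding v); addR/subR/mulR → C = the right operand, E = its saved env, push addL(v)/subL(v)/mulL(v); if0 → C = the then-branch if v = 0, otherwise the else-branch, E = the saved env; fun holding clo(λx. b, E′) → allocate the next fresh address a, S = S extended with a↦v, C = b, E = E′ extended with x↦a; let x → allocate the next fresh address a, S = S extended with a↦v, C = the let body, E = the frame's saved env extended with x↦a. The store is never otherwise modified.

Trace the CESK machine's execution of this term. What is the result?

0. ⟨C=((λq. ((λv. (-1 + ((λz. 7) q))) ((λx. (let z = q in 7)) -2))) (-3 * 2)); E=∅; S=∅; K=∅⟩
1. ⟨C=(λq. ((λv. (-1 + ((λz. 7) q))) ((λx. (let z = q in 7)) -2))); E=∅; S=∅; K=[arg]⟩
2. ⟨C=(-3 * 2); E=∅; S=∅; K=[fun]⟩
3. ⟨C=-3; E=∅; S=∅; K=[mulR :: fun]⟩
4. ⟨C=2; E=∅; S=∅; K=[mulL(-3) :: fun]⟩
5. ⟨C=((λv. (-1 + ((λz. 7) q))) ((λx. (let z = q in 7)) -2)); E={q↦0}; S={0↦-6}; K=∅⟩
6. ⟨C=(λv. (-1 + ((λz. 7) q))); E={q↦0}; S={0↦-6}; K=[arg]⟩
7. ⟨C=((λx. (let z = q in 7)) -2); E={q↦0}; S={0↦-6}; K=[fun]⟩
8. ⟨C=(λx. (let z = q in 7)); E={q↦0}; S={0↦-6}; K=[arg :: fun]⟩
9. ⟨C=-2; E={q↦0}; S={0↦-6}; K=[fun :: fun]⟩
10. ⟨C=(let z = q in 7); E={x↦1, q↦0}; S={0↦-6, 1↦-2}; K=[fun]⟩
11. ⟨C=q; E={x↦1, q↦0}; S={0↦-6, 1↦-2}; K=[let z :: fun]⟩
12. ⟨C=7; E={z↦2, x↦1, q↦0}; S={0↦-6, 1↦-2, 2↦-6}; K=[fun]⟩
13. ⟨C=(-1 + ((λz. 7) q)); E={v↦3, q↦0}; S={0↦-6, 1↦-2, 2↦-6, 3↦7}; K=∅⟩
14. ⟨C=-1; E={v↦3, q↦0}; S={0↦-6, 1↦-2, 2↦-6, 3↦7}; K=[addR]⟩
15. ⟨C=((λz. 7) q); E={v↦3, q↦0}; S={0↦-6, 1↦-2, 2↦-6, 3↦7}; K=[addL(-1)]⟩
16. ⟨C=(λz. 7); E={v↦3, q↦0}; S={0↦-6, 1↦-2, 2↦-6, 3↦7}; K=[arg :: addL(-1)]⟩
17. ⟨C=q; E={v↦3, q↦0}; S={0↦-6, 1↦-2, 2↦-6, 3↦7}; K=[fun :: addL(-1)]⟩
18. ⟨C=7; E={z↦4, v↦3, q↦0}; S={0↦-6, 1↦-2, 2↦-6, 3↦7, 4↦-6}; K=[addL(-1)]⟩
→ final value 6

Answer: 6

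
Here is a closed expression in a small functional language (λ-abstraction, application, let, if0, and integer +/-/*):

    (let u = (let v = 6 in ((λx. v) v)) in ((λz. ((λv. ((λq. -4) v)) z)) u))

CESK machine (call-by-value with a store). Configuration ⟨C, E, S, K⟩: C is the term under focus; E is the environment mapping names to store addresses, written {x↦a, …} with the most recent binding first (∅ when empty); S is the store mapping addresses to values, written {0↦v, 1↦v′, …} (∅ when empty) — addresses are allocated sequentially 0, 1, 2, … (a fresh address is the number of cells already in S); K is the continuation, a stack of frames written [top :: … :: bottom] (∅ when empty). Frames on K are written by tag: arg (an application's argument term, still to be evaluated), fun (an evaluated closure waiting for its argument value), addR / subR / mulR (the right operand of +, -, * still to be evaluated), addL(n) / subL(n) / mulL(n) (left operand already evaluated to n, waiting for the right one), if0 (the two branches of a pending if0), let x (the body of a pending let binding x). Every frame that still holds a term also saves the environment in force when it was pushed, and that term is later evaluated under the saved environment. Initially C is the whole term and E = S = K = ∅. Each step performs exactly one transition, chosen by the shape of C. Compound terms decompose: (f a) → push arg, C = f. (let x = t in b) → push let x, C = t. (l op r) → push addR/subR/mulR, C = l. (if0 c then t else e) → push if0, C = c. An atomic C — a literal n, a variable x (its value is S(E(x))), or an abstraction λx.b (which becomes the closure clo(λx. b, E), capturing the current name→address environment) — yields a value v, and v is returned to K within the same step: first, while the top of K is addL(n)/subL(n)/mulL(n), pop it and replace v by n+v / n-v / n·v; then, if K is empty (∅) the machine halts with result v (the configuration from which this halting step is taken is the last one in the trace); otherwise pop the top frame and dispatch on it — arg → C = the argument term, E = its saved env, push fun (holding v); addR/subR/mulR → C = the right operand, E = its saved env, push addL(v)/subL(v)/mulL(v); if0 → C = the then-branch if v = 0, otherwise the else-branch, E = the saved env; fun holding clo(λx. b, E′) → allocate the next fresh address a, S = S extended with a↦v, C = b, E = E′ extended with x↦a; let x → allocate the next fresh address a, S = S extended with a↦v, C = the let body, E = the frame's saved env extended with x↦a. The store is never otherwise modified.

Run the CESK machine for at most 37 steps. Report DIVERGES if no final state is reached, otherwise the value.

Answer: -4

Machine steps:
0. [C=(let u = (let v = 6 in ((λx. v) v)) in ((λz. ((λv. ((λq. -4) v)) z)) u)) | E=∅ | S=∅ | K=∅]
1. [C=(let v = 6 in ((λx. v) v)) | E=∅ | S=∅ | K=[let u]]
2. [C=6 | E=∅ | S=∅ | K=[let v :: let u]]
3. [C=((λx. v) v) | E={v↦0} | S={0↦6} | K=[let u]]
4. [C=(λx. v) | E={v↦0} | S={0↦6} | K=[arg :: let u]]
5. [C=v | E={v↦0} | S={0↦6} | K=[fun :: let u]]
6. [C=v | E={x↦1, v↦0} | S={0↦6, 1↦6} | K=[let u]]
7. [C=((λz. ((λv. ((λq. -4) v)) z)) u) | E={u↦2} | S={0↦6, 1↦6, 2↦6} | K=∅]
8. [C=(λz. ((λv. ((λq. -4) v)) z)) | E={u↦2} | S={0↦6, 1↦6, 2↦6} | K=[arg]]
9. [C=u | E={u↦2} | S={0↦6, 1↦6, 2↦6} | K=[fun]]
10. [C=((λv. ((λq. -4) v)) z) | E={z↦3, u↦2} | S={0↦6, 1↦6, 2↦6, 3↦6} | K=∅]
11. [C=(λv. ((λq. -4) v)) | E={z↦3, u↦2} | S={0↦6, 1↦6, 2↦6, 3↦6} | K=[arg]]
12. [C=z | E={z↦3, u↦2} | S={0↦6, 1↦6, 2↦6, 3↦6} | K=[fun]]
13. [C=((λq. -4) v) | E={v↦4, z↦3, u↦2} | S={0↦6, 1↦6, 2↦6, 3↦6, 4↦6} | K=∅]
14. [C=(λq. -4) | E={v↦4, z↦3, u↦2} | S={0↦6, 1↦6, 2↦6, 3↦6, 4↦6} | K=[arg]]
15. [C=v | E={v↦4, z↦3, u↦2} | S={0↦6, 1↦6, 2↦6, 3↦6, 4↦6} | K=[fun]]
16. [C=-4 | E={q↦5, v↦4, z↦3, u↦2} | S={0↦6, 1↦6, 2↦6, 3↦6, 4↦6, 5↦6} | K=∅]
→ final value -4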